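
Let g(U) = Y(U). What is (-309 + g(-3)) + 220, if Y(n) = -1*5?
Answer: -94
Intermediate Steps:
Y(n) = -5
g(U) = -5
(-309 + g(-3)) + 220 = (-309 - 5) + 220 = -314 + 220 = -94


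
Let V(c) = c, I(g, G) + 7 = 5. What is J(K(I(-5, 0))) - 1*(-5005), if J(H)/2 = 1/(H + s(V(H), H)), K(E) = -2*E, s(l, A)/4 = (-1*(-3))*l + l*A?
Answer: 290291/58 ≈ 5005.0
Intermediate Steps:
I(g, G) = -2 (I(g, G) = -7 + 5 = -2)
s(l, A) = 12*l + 4*A*l (s(l, A) = 4*((-1*(-3))*l + l*A) = 4*(3*l + A*l) = 12*l + 4*A*l)
J(H) = 2/(H + 4*H*(3 + H))
J(K(I(-5, 0))) - 1*(-5005) = 2/(((-2*(-2)))*(13 + 4*(-2*(-2)))) - 1*(-5005) = 2/(4*(13 + 4*4)) + 5005 = 2*(¼)/(13 + 16) + 5005 = 2*(¼)/29 + 5005 = 2*(¼)*(1/29) + 5005 = 1/58 + 5005 = 290291/58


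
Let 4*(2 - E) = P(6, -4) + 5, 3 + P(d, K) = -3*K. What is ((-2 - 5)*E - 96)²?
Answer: 29241/4 ≈ 7310.3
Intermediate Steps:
P(d, K) = -3 - 3*K
E = -3/2 (E = 2 - ((-3 - 3*(-4)) + 5)/4 = 2 - ((-3 + 12) + 5)/4 = 2 - (9 + 5)/4 = 2 - ¼*14 = 2 - 7/2 = -3/2 ≈ -1.5000)
((-2 - 5)*E - 96)² = ((-2 - 5)*(-3/2) - 96)² = (-7*(-3/2) - 96)² = (21/2 - 96)² = (-171/2)² = 29241/4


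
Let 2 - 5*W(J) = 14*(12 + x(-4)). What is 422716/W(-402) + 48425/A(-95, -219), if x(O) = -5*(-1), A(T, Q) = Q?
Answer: -118575580/12921 ≈ -9177.0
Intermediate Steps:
x(O) = 5
W(J) = -236/5 (W(J) = 2/5 - 14*(12 + 5)/5 = 2/5 - 14*17/5 = 2/5 - 1/5*238 = 2/5 - 238/5 = -236/5)
422716/W(-402) + 48425/A(-95, -219) = 422716/(-236/5) + 48425/(-219) = 422716*(-5/236) + 48425*(-1/219) = -528395/59 - 48425/219 = -118575580/12921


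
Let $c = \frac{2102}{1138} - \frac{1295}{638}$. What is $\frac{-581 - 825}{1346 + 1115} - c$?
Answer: $- \frac{347202795}{893397142} \approx -0.38863$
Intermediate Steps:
$c = - \frac{66317}{363022}$ ($c = 2102 \cdot \frac{1}{1138} - \frac{1295}{638} = \frac{1051}{569} - \frac{1295}{638} = - \frac{66317}{363022} \approx -0.18268$)
$\frac{-581 - 825}{1346 + 1115} - c = \frac{-581 - 825}{1346 + 1115} - - \frac{66317}{363022} = - \frac{1406}{2461} + \frac{66317}{363022} = - \frac{347202795}{893397142}$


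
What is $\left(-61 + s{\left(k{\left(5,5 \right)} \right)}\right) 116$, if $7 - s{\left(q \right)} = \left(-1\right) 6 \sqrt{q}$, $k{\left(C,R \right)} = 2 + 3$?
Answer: $-6264 + 696 \sqrt{5} \approx -4707.7$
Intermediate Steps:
$k{\left(C,R \right)} = 5$
$s{\left(q \right)} = 7 + 6 \sqrt{q}$ ($s{\left(q \right)} = 7 - \left(-1\right) 6 \sqrt{q} = 7 - - 6 \sqrt{q} = 7 + 6 \sqrt{q}$)
$\left(-61 + s{\left(k{\left(5,5 \right)} \right)}\right) 116 = \left(-61 + \left(7 + 6 \sqrt{5}\right)\right) 116 = \left(-54 + 6 \sqrt{5}\right) 116 = -6264 + 696 \sqrt{5}$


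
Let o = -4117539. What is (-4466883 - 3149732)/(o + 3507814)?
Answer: 1523323/121945 ≈ 12.492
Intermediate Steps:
(-4466883 - 3149732)/(o + 3507814) = (-4466883 - 3149732)/(-4117539 + 3507814) = -7616615/(-609725) = -7616615*(-1/609725) = 1523323/121945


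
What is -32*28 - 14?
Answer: -910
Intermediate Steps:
-32*28 - 14 = -896 - 14 = -910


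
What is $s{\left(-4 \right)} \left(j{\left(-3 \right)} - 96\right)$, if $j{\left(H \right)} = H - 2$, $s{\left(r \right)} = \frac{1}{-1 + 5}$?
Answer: $- \frac{101}{4} \approx -25.25$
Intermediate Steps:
$s{\left(r \right)} = \frac{1}{4}$
$j{\left(H \right)} = -2 + H$
$s{\left(-4 \right)} \left(j{\left(-3 \right)} - 96\right) = \frac{\left(-2 - 3\right) - 96}{4} = \frac{-5 - 96}{4} = \frac{1}{4} \left(-101\right) = - \frac{101}{4}$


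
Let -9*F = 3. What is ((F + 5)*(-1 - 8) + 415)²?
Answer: 139129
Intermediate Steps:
F = -⅓ (F = -⅑*3 = -⅓ ≈ -0.33333)
((F + 5)*(-1 - 8) + 415)² = ((-⅓ + 5)*(-1 - 8) + 415)² = ((14/3)*(-9) + 415)² = (-42 + 415)² = 373² = 139129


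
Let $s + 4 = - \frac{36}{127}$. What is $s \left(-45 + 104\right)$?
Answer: $- \frac{32096}{127} \approx -252.72$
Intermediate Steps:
$s = - \frac{544}{127}$ ($s = -4 - \frac{36}{127} = - \frac{544}{127} \approx -4.2835$)
$s \left(-45 + 104\right) = - \frac{544 \left(-45 + 104\right)}{127} = \left(- \frac{544}{127}\right) 59 = - \frac{32096}{127}$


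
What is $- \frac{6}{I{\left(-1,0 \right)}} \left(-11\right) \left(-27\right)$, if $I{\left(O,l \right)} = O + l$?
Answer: $1782$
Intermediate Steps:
$- \frac{6}{I{\left(-1,0 \right)}} \left(-11\right) \left(-27\right) = - \frac{6}{-1 + 0} \left(-11\right) \left(-27\right) = - \frac{6}{-1} \left(-11\right) \left(-27\right) = \left(-6\right) \left(-1\right) \left(-11\right) \left(-27\right) = 6 \left(-11\right) \left(-27\right) = \left(-66\right) \left(-27\right) = 1782$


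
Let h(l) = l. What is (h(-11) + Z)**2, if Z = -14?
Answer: 625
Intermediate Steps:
(h(-11) + Z)**2 = (-11 - 14)**2 = (-25)**2 = 625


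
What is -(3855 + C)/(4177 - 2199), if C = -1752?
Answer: -2103/1978 ≈ -1.0632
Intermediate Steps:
-(3855 + C)/(4177 - 2199) = -(3855 - 1752)/(4177 - 2199) = -2103/1978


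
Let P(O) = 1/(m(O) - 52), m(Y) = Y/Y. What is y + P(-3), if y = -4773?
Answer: -243424/51 ≈ -4773.0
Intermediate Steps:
m(Y) = 1
P(O) = -1/51 (P(O) = 1/(1 - 52) = 1/(-51) = -1/51)
y + P(-3) = -4773 - 1/51 = -243424/51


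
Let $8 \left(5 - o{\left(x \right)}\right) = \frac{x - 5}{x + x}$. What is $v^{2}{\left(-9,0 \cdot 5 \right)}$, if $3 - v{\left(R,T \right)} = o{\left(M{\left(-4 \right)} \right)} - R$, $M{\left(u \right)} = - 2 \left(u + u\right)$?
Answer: $\frac{7868025}{65536} \approx 120.06$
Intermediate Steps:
$M{\left(u \right)} = - 4 u$ ($M{\left(u \right)} = - 2 \cdot 2 u = - 4 u$)
$o{\left(x \right)} = 5 - \frac{-5 + x}{16 x}$ ($o{\left(x \right)} = 5 - \frac{\left(x - 5\right) \frac{1}{x + x}}{8} = 5 - \frac{\left(-5 + x\right) \frac{1}{2 x}}{8} = 5 - \frac{\frac{1}{2} \frac{1}{x} \left(-5 + x\right)}{8} = 5 - \frac{-5 + x}{16 x}$)
$v{\left(R,T \right)} = - \frac{501}{256} + R$ ($v{\left(R,T \right)} = 3 - \left(\frac{5 + 79 \left(\left(-4\right) \left(-4\right)\right)}{16 \left(\left(-4\right) \left(-4\right)\right)} - R\right) = 3 - \left(\frac{5 + 79 \cdot 16}{16 \cdot 16} - R\right) = 3 - \left(\frac{1}{16} \cdot \frac{1}{16} \left(5 + 1264\right) - R\right) = 3 - \left(\frac{1}{16} \cdot \frac{1}{16} \cdot 1269 - R\right) = 3 - \left(\frac{1269}{256} - R\right) = 3 + \left(- \frac{1269}{256} + R\right) = - \frac{501}{256} + R$)
$v^{2}{\left(-9,0 \cdot 5 \right)} = \left(- \frac{501}{256} - 9\right)^{2} = \left(- \frac{2805}{256}\right)^{2} = \frac{7868025}{65536}$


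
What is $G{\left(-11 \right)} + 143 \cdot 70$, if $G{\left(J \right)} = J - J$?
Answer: $10010$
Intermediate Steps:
$G{\left(J \right)} = 0$
$G{\left(-11 \right)} + 143 \cdot 70 = 0 + 143 \cdot 70 = 0 + 10010 = 10010$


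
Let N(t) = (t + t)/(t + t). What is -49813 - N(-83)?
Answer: -49814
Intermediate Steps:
N(t) = 1 (N(t) = (2*t)/((2*t)) = (2*t)*(1/(2*t)) = 1)
-49813 - N(-83) = -49813 - 1*1 = -49813 - 1 = -49814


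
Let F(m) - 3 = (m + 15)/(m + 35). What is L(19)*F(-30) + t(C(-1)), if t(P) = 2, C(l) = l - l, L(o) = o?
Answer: 2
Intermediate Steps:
C(l) = 0
F(m) = 3 + (15 + m)/(35 + m) (F(m) = 3 + (m + 15)/(m + 35) = 3 + (15 + m)/(35 + m))
L(19)*F(-30) + t(C(-1)) = 19*(4*(30 - 30)/(35 - 30)) + 2 = 19*(4*0/5) + 2 = 19*(4*(⅕)*0) + 2 = 19*0 + 2 = 0 + 2 = 2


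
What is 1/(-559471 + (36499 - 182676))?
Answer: -1/705648 ≈ -1.4171e-6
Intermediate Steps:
1/(-559471 + (36499 - 182676)) = 1/(-559471 - 146177) = 1/(-705648) = -1/705648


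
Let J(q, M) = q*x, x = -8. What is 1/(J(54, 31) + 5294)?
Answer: 1/4862 ≈ 0.00020568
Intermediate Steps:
J(q, M) = -8*q (J(q, M) = q*(-8) = -8*q)
1/(J(54, 31) + 5294) = 1/(-8*54 + 5294) = 1/(-432 + 5294) = 1/4862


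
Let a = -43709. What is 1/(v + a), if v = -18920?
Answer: -1/62629 ≈ -1.5967e-5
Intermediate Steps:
1/(v + a) = 1/(-18920 - 43709) = 1/(-62629) = -1/62629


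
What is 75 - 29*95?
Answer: -2680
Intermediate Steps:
75 - 29*95 = 75 - 2755 = -2680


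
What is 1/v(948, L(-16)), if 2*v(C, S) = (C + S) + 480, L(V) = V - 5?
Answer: 2/1407 ≈ 0.0014215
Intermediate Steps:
L(V) = -5 + V
v(C, S) = 240 + C/2 + S/2 (v(C, S) = ((C + S) + 480)/2 = (480 + C + S)/2 = 240 + C/2 + S/2)
1/v(948, L(-16)) = 1/(240 + (½)*948 + (-5 - 16)/2) = 1/(240 + 474 + (½)*(-21)) = 1/(240 + 474 - 21/2) = 1/(1407/2) = 2/1407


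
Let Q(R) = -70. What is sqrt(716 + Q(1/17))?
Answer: sqrt(646) ≈ 25.417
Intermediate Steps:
sqrt(716 + Q(1/17)) = sqrt(716 - 70) = sqrt(646)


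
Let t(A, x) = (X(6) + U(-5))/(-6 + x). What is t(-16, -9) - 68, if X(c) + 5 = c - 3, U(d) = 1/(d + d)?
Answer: -3393/50 ≈ -67.860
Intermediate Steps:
U(d) = 1/(2*d)
X(c) = -8 + c (X(c) = -5 + (c - 3) = -5 + (-3 + c) = -8 + c)
t(A, x) = -21/(10*(-6 + x)) (t(A, x) = ((-8 + 6) + (1/2)/(-5))/(-6 + x) = (-2 + (1/2)*(-1/5))/(-6 + x) = (-2 - 1/10)/(-6 + x) = -21/(10*(-6 + x)))
t(-16, -9) - 68 = -21/(-60 + 10*(-9)) - 68 = -21/(-60 - 90) - 68 = -21/(-150) - 68 = -21*(-1/150) - 68 = 7/50 - 68 = -3393/50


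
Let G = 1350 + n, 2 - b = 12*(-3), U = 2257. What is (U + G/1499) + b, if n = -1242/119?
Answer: 409543803/178381 ≈ 2295.9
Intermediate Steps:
b = 38 (b = 2 - 12*(-3) = 2 - 1*(-36) = 2 + 36 = 38)
n = -1242/119 (n = -1242*1/119 = -1242/119 ≈ -10.437)
G = 159408/119 (G = 1350 - 1242/119 = 159408/119 ≈ 1339.6)
(U + G/1499) + b = (2257 + (159408/119)/1499) + 38 = (2257 + (159408/119)*(1/1499)) + 38 = (2257 + 159408/178381) + 38 = 402765325/178381 + 38 = 409543803/178381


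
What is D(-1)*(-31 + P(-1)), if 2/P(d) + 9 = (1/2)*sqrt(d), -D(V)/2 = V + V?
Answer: -40588/325 - 16*I/325 ≈ -124.89 - 0.049231*I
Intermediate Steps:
D(V) = -4*V (D(V) = -2*(V + V) = -4*V)
P(d) = 2/(-9 + sqrt(d)/2) (P(d) = 2/(-9 + (1/2)*sqrt(d)) = 2/(-9 + (1*(1/2))*sqrt(d)) = 2/(-9 + sqrt(d)/2))
D(-1)*(-31 + P(-1)) = (-4*(-1))*(-31 + 4/(-18 + sqrt(-1))) = 4*(-31 + 4/(-18 + I)) = 4*(-31 + 4*((-18 - I)/325)) = 4*(-31 + 4*(-18 - I)/325) = -124 + 16*(-18 - I)/325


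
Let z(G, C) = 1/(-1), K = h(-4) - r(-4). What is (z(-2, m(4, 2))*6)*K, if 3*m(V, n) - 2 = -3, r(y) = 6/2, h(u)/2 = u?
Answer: 66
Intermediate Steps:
h(u) = 2*u
r(y) = 3 (r(y) = 6*(1/2) = 3)
K = -11 (K = 2*(-4) - 1*3 = -8 - 3 = -11)
m(V, n) = -1/3 (m(V, n) = 2/3 + (1/3)*(-3) = 2/3 - 1 = -1/3)
z(G, C) = -1
(z(-2, m(4, 2))*6)*K = -1*6*(-11) = -6*(-11) = 66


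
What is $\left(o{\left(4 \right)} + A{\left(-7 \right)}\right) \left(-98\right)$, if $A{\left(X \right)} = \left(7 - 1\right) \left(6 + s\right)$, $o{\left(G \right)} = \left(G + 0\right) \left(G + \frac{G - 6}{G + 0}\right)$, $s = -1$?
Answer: $-4312$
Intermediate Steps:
$o{\left(G \right)} = G \left(G + \frac{-6 + G}{G}\right)$
$A{\left(X \right)} = 30$ ($A{\left(X \right)} = \left(7 - 1\right) \left(6 - 1\right) = 6 \cdot 5 = 30$)
$\left(o{\left(4 \right)} + A{\left(-7 \right)}\right) \left(-98\right) = \left(\left(-6 + 4 + 4^{2}\right) + 30\right) \left(-98\right) = \left(\left(-6 + 4 + 16\right) + 30\right) \left(-98\right) = \left(14 + 30\right) \left(-98\right) = 44 \left(-98\right) = -4312$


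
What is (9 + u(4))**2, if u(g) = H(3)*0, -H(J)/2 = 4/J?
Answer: 81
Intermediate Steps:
H(J) = -8/J
u(g) = 0 (u(g) = -8/3*0 = 0)
(9 + u(4))**2 = (9 + 0)**2 = 9**2 = 81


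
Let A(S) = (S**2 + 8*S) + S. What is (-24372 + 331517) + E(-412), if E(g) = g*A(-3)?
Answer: 314561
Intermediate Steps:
A(S) = S**2 + 9*S
E(g) = -18*g (E(g) = g*(-3*(9 - 3)) = g*(-3*6) = g*(-18) = -18*g)
(-24372 + 331517) + E(-412) = (-24372 + 331517) - 18*(-412) = 307145 + 7416 = 314561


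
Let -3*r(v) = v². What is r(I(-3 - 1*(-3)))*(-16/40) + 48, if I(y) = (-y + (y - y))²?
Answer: 48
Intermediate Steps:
I(y) = y² (I(y) = (-y + 0)² = (-y)² = y²)
r(v) = -v²/3
r(I(-3 - 1*(-3)))*(-16/40) + 48 = (-(-3 - 1*(-3))⁴/3)*(-16/40) + 48 = (-(-3 + 3)⁴/3)*(-16*1/40) + 48 = -(0²)²/3*(-⅖) + 48 = -⅓*0²*(-⅖) + 48 = -⅓*0*(-⅖) + 48 = 0*(-⅖) + 48 = 0 + 48 = 48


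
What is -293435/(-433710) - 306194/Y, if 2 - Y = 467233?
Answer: 53980265645/40528551402 ≈ 1.3319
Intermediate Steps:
Y = -467231 (Y = 2 - 1*467233 = 2 - 467233 = -467231)
-293435/(-433710) - 306194/Y = -293435/(-433710) - 306194/(-467231) = -293435*(-1/433710) - 306194*(-1/467231) = 58687/86742 + 306194/467231 = 53980265645/40528551402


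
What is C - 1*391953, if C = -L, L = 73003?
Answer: -464956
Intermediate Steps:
C = -73003 (C = -1*73003 = -73003)
C - 1*391953 = -73003 - 1*391953 = -73003 - 391953 = -464956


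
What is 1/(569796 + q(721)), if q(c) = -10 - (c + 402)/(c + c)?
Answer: 1442/821630289 ≈ 1.7550e-6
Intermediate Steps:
q(c) = -10 - (402 + c)/(2*c)
1/(569796 + q(721)) = 1/(569796 + (-21/2 - 201/721)) = 1/(569796 - 15543/1442) = 1/(821630289/1442) = 1442/821630289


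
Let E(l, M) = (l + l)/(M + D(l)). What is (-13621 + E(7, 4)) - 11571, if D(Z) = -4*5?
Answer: -201543/8 ≈ -25193.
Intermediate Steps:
D(Z) = -20
E(l, M) = 2*l/(-20 + M) (E(l, M) = (l + l)/(M - 20) = (2*l)/(-20 + M) = 2*l/(-20 + M))
(-13621 + E(7, 4)) - 11571 = (-13621 + 2*7/(-20 + 4)) - 11571 = (-13621 + 2*7/(-16)) - 11571 = (-13621 + 2*7*(-1/16)) - 11571 = (-13621 - 7/8) - 11571 = -108975/8 - 11571 = -201543/8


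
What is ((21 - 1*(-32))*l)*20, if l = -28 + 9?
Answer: -20140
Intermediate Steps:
l = -19
((21 - 1*(-32))*l)*20 = ((21 - 1*(-32))*(-19))*20 = ((21 + 32)*(-19))*20 = (53*(-19))*20 = -1007*20 = -20140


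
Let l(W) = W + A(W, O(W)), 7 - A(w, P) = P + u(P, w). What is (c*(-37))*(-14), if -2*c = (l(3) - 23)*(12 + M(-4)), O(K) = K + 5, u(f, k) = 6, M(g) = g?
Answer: 55944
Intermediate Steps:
O(K) = 5 + K
A(w, P) = 1 - P (A(w, P) = 7 - (P + 6) = 7 - (6 + P) = 7 + (-6 - P) = 1 - P)
l(W) = -4 (l(W) = W + (1 - (5 + W)) = W + (1 + (-5 - W)) = W + (-4 - W) = -4)
c = 108 (c = -(-4 - 23)*(12 - 4)/2 = -(-27)*8/2 = -½*(-216) = 108)
(c*(-37))*(-14) = (108*(-37))*(-14) = -3996*(-14) = 55944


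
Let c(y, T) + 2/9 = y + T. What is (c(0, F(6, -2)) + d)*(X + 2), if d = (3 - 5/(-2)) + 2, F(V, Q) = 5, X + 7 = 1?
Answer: -442/9 ≈ -49.111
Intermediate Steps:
X = -6 (X = -7 + 1 = -6)
d = 15/2 (d = (3 - 5*(-½)) + 2 = (3 + 5/2) + 2 = 11/2 + 2 = 15/2 ≈ 7.5000)
c(y, T) = -2/9 + T + y (c(y, T) = -2/9 + (y + T) = -2/9 + (T + y) = -2/9 + T + y)
(c(0, F(6, -2)) + d)*(X + 2) = ((-2/9 + 5 + 0) + 15/2)*(-6 + 2) = (43/9 + 15/2)*(-4) = (221/18)*(-4) = -442/9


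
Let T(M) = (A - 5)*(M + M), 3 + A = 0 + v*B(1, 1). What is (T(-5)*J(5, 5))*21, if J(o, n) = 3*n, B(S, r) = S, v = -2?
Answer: 31500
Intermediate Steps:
A = -5 (A = -3 + (0 - 2*1) = -3 + (0 - 2) = -3 - 2 = -5)
T(M) = -20*M (T(M) = (-5 - 5)*(M + M) = -20*M)
(T(-5)*J(5, 5))*21 = ((-20*(-5))*(3*5))*21 = (100*15)*21 = 1500*21 = 31500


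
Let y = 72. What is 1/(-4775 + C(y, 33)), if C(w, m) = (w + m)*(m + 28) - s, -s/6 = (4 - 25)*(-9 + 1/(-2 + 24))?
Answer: 11/30341 ≈ 0.00036255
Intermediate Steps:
s = -12411/11 (s = -6*(4 - 25)*(-9 + 1/(-2 + 24)) = -(-126)*(-9 + 1/22) = -(-126)*(-197)/22 = -6*4137/22 = -12411/11 ≈ -1128.3)
C(w, m) = 12411/11 + (28 + m)*(m + w) (C(w, m) = (w + m)*(m + 28) - 1*(-12411/11) = (m + w)*(28 + m) + 12411/11 = (28 + m)*(m + w) + 12411/11 = 12411/11 + (28 + m)*(m + w))
1/(-4775 + C(y, 33)) = 1/(-4775 + (12411/11 + 33² + 28*33 + 28*72 + 33*72)) = 1/(-4775 + (12411/11 + 1089 + 924 + 2016 + 2376)) = 1/(-4775 + 82866/11) = 1/(30341/11) = 11/30341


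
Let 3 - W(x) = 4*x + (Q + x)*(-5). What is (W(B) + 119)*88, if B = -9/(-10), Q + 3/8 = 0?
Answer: 53251/5 ≈ 10650.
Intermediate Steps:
Q = -3/8 (Q = -3/8 + 0 = -3/8 ≈ -0.37500)
B = 9/10 (B = -9*(-⅒) = 9/10 ≈ 0.90000)
W(x) = 9/8 + x (W(x) = 3 - (4*x + (-3/8 + x)*(-5)) = 3 - (4*x + (15/8 - 5*x)) = 3 - (15/8 - x) = 3 + (-15/8 + x) = 9/8 + x)
(W(B) + 119)*88 = ((9/8 + 9/10) + 119)*88 = (81/40 + 119)*88 = (4841/40)*88 = 53251/5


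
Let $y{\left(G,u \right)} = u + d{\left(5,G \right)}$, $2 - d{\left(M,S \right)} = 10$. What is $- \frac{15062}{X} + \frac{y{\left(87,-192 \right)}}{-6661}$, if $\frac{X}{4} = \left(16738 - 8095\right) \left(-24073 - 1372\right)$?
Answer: $\frac{88018617991}{2929789360470} \approx 0.030043$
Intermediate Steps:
$X = -879684540$ ($X = 4 \left(16738 - 8095\right) \left(-24073 - 1372\right) = 4 \cdot 8643 \left(-25445\right) = 4 \left(-219921135\right) = -879684540$)
$d{\left(M,S \right)} = -8$ ($d{\left(M,S \right)} = 2 - 10 = -8$)
$y{\left(G,u \right)} = -8 + u$ ($y{\left(G,u \right)} = u - 8 = -8 + u$)
$- \frac{15062}{X} + \frac{y{\left(87,-192 \right)}}{-6661} = - \frac{15062}{-879684540} + \frac{-8 - 192}{-6661} = \left(-15062\right) \left(- \frac{1}{879684540}\right) - - \frac{200}{6661} = \frac{7531}{439842270} + \frac{200}{6661} = \frac{88018617991}{2929789360470}$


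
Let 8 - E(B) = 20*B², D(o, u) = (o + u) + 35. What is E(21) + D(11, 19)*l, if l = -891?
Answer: -66727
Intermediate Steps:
D(o, u) = 35 + o + u
E(B) = 8 - 20*B²
E(21) + D(11, 19)*l = (8 - 20*21²) + (35 + 11 + 19)*(-891) = (8 - 20*441) + 65*(-891) = (8 - 8820) - 57915 = -8812 - 57915 = -66727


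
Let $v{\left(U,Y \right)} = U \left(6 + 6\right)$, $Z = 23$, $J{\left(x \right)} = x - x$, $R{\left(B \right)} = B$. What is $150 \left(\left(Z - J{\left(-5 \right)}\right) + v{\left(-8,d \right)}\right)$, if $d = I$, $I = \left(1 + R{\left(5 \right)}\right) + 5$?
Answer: $-10950$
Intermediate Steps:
$J{\left(x \right)} = 0$
$I = 11$ ($I = \left(1 + 5\right) + 5 = 6 + 5 = 11$)
$d = 11$
$v{\left(U,Y \right)} = 12 U$ ($v{\left(U,Y \right)} = U 12 = 12 U$)
$150 \left(\left(Z - J{\left(-5 \right)}\right) + v{\left(-8,d \right)}\right) = 150 \left(\left(23 - 0\right) + 12 \left(-8\right)\right) = 150 \left(\left(23 + 0\right) - 96\right) = 150 \left(23 - 96\right) = 150 \left(-73\right) = -10950$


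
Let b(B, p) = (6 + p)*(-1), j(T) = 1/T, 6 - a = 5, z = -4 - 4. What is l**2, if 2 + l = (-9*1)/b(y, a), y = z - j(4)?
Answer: 25/49 ≈ 0.51020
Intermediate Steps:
z = -8
a = 1 (a = 6 - 1*5 = 6 - 5 = 1)
j(T) = 1/T
y = -33/4 (y = -8 - 1/4 = -33/4 ≈ -8.2500)
b(B, p) = -6 - p
l = -5/7 (l = -2 + (-9*1)/(-6 - 1*1) = -2 - 9/(-6 - 1) = -2 - 9/(-7) = -2 - 9*(-1/7) = -2 + 9/7 = -5/7 ≈ -0.71429)
l**2 = (-5/7)**2 = 25/49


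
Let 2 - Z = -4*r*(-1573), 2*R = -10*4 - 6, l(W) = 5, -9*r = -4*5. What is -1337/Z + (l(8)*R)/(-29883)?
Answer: 374051669/3759938826 ≈ 0.099483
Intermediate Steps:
r = 20/9 (r = -(-4)*5/9 = -⅑*(-20) = 20/9 ≈ 2.2222)
R = -23 (R = (-10*4 - 6)/2 = (-40 - 6)/2 = (½)*(-46) = -23)
Z = -125822/9 (Z = 2 - (-4*20/9)*(-1573) = 2 - (-80)*(-1573)/9 = 2 - 1*125840/9 = 2 - 125840/9 = -125822/9 ≈ -13980.)
-1337/Z + (l(8)*R)/(-29883) = -1337/(-125822/9) + (5*(-23))/(-29883) = -1337*(-9/125822) - 115*(-1/29883) = 12033/125822 + 115/29883 = 374051669/3759938826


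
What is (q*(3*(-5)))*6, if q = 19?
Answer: -1710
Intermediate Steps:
(q*(3*(-5)))*6 = (19*(3*(-5)))*6 = (19*(-15))*6 = -285*6 = -1710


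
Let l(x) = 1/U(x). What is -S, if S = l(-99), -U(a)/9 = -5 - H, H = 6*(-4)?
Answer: 1/171 ≈ 0.0058480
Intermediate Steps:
H = -24
U(a) = -171 (U(a) = -9*(-5 - 1*(-24)) = -9*(-5 + 24) = -9*19 = -171)
l(x) = -1/171 (l(x) = 1/(-171) = -1/171)
S = -1/171 ≈ -0.0058480
-S = -1*(-1/171) = 1/171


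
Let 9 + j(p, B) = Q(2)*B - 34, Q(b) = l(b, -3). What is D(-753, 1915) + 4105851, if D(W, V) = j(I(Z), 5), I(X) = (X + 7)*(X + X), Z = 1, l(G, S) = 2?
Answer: 4105818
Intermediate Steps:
Q(b) = 2
I(X) = 2*X*(7 + X) (I(X) = (7 + X)*(2*X) = 2*X*(7 + X))
j(p, B) = -43 + 2*B (j(p, B) = -9 + (2*B - 34) = -9 + (-34 + 2*B) = -43 + 2*B)
D(W, V) = -33 (D(W, V) = -43 + 2*5 = -43 + 10 = -33)
D(-753, 1915) + 4105851 = -33 + 4105851 = 4105818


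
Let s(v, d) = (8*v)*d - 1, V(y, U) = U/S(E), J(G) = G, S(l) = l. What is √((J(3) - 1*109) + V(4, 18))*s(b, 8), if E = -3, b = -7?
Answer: -1796*I*√7 ≈ -4751.8*I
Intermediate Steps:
V(y, U) = -U/3 (V(y, U) = U/(-3) = U*(-⅓) = -U/3)
s(v, d) = -1 + 8*d*v (s(v, d) = 8*d*v - 1 = -1 + 8*d*v)
√((J(3) - 1*109) + V(4, 18))*s(b, 8) = √((3 - 1*109) - ⅓*18)*(-1 + 8*8*(-7)) = √((3 - 109) - 6)*(-1 - 448) = √(-106 - 6)*(-449) = √(-112)*(-449) = (4*I*√7)*(-449) = -1796*I*√7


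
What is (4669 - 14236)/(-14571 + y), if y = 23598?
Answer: -1063/1003 ≈ -1.0598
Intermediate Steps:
(4669 - 14236)/(-14571 + y) = (4669 - 14236)/(-14571 + 23598) = -9567/9027 = -9567*1/9027 = -1063/1003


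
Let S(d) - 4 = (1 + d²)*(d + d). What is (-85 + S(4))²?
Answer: 3025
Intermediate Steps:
S(d) = 4 + 2*d*(1 + d²) (S(d) = 4 + (1 + d²)*(d + d) = 4 + (1 + d²)*(2*d) = 4 + 2*d*(1 + d²))
(-85 + S(4))² = (-85 + (4 + 2*4 + 2*4³))² = (-85 + (4 + 8 + 2*64))² = (-85 + (4 + 8 + 128))² = (-85 + 140)² = 55² = 3025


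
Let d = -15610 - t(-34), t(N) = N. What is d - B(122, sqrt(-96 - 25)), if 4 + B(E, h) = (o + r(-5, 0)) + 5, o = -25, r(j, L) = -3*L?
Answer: -15552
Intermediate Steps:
d = -15576 (d = -15610 - 1*(-34) = -15610 + 34 = -15576)
B(E, h) = -24 (B(E, h) = -4 + ((-25 - 3*0) + 5) = -4 + ((-25 + 0) + 5) = -4 + (-25 + 5) = -4 - 20 = -24)
d - B(122, sqrt(-96 - 25)) = -15576 - 1*(-24) = -15576 + 24 = -15552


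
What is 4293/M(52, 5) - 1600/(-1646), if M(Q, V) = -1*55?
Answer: -3489139/45265 ≈ -77.083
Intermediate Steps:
M(Q, V) = -55
4293/M(52, 5) - 1600/(-1646) = 4293/(-55) - 1600/(-1646) = 4293*(-1/55) - 1600*(-1/1646) = -4293/55 + 800/823 = -3489139/45265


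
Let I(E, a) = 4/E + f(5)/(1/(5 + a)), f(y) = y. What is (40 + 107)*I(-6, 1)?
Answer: 4312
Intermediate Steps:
I(E, a) = 25 + 4/E + 5*a (I(E, a) = 4/E + 5/(1/(5 + a)) = 4/E + 5*(5 + a) = 4/E + (25 + 5*a) = 25 + 4/E + 5*a)
(40 + 107)*I(-6, 1) = (40 + 107)*(25 + 4/(-6) + 5*1) = 147*(25 + 4*(-1/6) + 5) = 147*(25 - 2/3 + 5) = 147*(88/3) = 4312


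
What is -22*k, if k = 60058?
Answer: -1321276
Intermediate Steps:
-22*k = -22*60058 = -1321276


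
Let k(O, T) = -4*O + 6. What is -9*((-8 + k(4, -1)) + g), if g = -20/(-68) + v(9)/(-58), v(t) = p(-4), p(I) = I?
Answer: 78255/493 ≈ 158.73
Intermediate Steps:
v(t) = -4
k(O, T) = 6 - 4*O
g = 179/493 (g = -20/(-68) - 4/(-58) = -20*(-1/68) - 4*(-1/58) = 5/17 + 2/29 = 179/493 ≈ 0.36308)
-9*((-8 + k(4, -1)) + g) = -9*((-8 + (6 - 4*4)) + 179/493) = -9*((-8 + (6 - 16)) + 179/493) = -9*((-8 - 10) + 179/493) = -9*(-18 + 179/493) = -9*(-8695/493) = 78255/493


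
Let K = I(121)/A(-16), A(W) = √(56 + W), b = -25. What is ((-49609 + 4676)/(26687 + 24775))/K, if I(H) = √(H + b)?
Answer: -44933*√15/308772 ≈ -0.56360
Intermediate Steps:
I(H) = √(-25 + H) (I(H) = √(H - 25) = √(-25 + H))
K = 2*√15/5 (K = √(-25 + 121)/(√(56 - 16)) = √96/(√40) = (4*√6)/((2*√10)) = (4*√6)*(√10/20) = 2*√15/5 ≈ 1.5492)
((-49609 + 4676)/(26687 + 24775))/K = ((-49609 + 4676)/(26687 + 24775))/((2*√15/5)) = (-44933/51462)*(√15/6) = (-44933*1/51462)*(√15/6) = -44933*√15/308772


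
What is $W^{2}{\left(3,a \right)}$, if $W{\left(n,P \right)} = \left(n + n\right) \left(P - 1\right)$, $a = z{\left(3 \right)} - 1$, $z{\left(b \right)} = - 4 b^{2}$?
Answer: $51984$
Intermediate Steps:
$a = -37$ ($a = - 4 \cdot 3^{2} - 1 = \left(-4\right) 9 - 1 = -36 - 1 = -37$)
$W{\left(n,P \right)} = 2 n \left(-1 + P\right)$
$W^{2}{\left(3,a \right)} = \left(2 \cdot 3 \left(-1 - 37\right)\right)^{2} = \left(2 \cdot 3 \left(-38\right)\right)^{2} = \left(-228\right)^{2} = 51984$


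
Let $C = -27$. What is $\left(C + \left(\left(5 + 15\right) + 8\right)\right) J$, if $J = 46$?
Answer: $46$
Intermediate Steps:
$\left(C + \left(\left(5 + 15\right) + 8\right)\right) J = \left(-27 + \left(\left(5 + 15\right) + 8\right)\right) 46 = \left(-27 + \left(20 + 8\right)\right) 46 = \left(-27 + 28\right) 46 = 1 \cdot 46 = 46$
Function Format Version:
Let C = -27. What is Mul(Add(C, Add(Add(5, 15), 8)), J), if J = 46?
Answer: 46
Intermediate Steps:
Mul(Add(C, Add(Add(5, 15), 8)), J) = Mul(Add(-27, Add(Add(5, 15), 8)), 46) = Mul(Add(-27, Add(20, 8)), 46) = Mul(Add(-27, 28), 46) = Mul(1, 46) = 46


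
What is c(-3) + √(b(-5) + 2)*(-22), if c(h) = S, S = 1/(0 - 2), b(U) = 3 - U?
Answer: -½ - 22*√10 ≈ -70.070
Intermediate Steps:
S = -½ (S = 1/(-2) = -½ ≈ -0.50000)
c(h) = -½
c(-3) + √(b(-5) + 2)*(-22) = -½ + √((3 - 1*(-5)) + 2)*(-22) = -½ + √((3 + 5) + 2)*(-22) = -½ + √(8 + 2)*(-22) = -½ + √10*(-22) = -½ - 22*√10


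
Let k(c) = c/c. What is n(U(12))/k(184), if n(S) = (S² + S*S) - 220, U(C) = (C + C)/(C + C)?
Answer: -218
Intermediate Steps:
U(C) = 1 (U(C) = (2*C)/((2*C)) = (2*C)*(1/(2*C)) = 1)
k(c) = 1
n(S) = -220 + 2*S² (n(S) = (S² + S²) - 220 = 2*S² - 220 = -220 + 2*S²)
n(U(12))/k(184) = (-220 + 2*1²)/1 = (-220 + 2*1)*1 = (-220 + 2)*1 = -218*1 = -218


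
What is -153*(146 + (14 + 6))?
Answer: -25398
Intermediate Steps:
-153*(146 + (14 + 6)) = -153*(146 + 20) = -153*166 = -25398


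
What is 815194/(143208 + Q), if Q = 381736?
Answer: 9479/6104 ≈ 1.5529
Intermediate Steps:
815194/(143208 + Q) = 815194/(143208 + 381736) = 815194/524944 = 815194*(1/524944) = 9479/6104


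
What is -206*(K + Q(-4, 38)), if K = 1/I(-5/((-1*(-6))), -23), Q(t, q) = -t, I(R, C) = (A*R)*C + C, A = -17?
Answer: -1723396/2093 ≈ -823.41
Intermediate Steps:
I(R, C) = C - 17*C*R (I(R, C) = (-17*R)*C + C = -17*C*R + C = C - 17*C*R)
K = -6/2093 (K = 1/(-23*(1 - (-85)/((-1*(-6))))) = 1/(-23*(1 - (-85)/6)) = 1/(-23*(1 - 17*(-⅚))) = 1/(-23*(1 + 85/6)) = 1/(-23*91/6) = 1/(-2093/6) = -6/2093 ≈ -0.0028667)
-206*(K + Q(-4, 38)) = -206*(-6/2093 - 1*(-4)) = -206*(-6/2093 + 4) = -206*8366/2093 = -1723396/2093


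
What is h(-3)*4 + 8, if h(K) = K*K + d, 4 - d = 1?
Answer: 56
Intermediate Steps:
d = 3 (d = 4 - 1*1 = 4 - 1 = 3)
h(K) = 3 + K**2 (h(K) = K*K + 3 = K**2 + 3 = 3 + K**2)
h(-3)*4 + 8 = (3 + (-3)**2)*4 + 8 = (3 + 9)*4 + 8 = 12*4 + 8 = 48 + 8 = 56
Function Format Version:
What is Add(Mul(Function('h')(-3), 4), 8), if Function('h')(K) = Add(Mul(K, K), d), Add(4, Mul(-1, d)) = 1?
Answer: 56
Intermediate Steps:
d = 3 (d = Add(4, Mul(-1, 1)) = Add(4, -1) = 3)
Function('h')(K) = Add(3, Pow(K, 2)) (Function('h')(K) = Add(Mul(K, K), 3) = Add(Pow(K, 2), 3) = Add(3, Pow(K, 2)))
Add(Mul(Function('h')(-3), 4), 8) = Add(Mul(Add(3, Pow(-3, 2)), 4), 8) = Add(Mul(Add(3, 9), 4), 8) = Add(Mul(12, 4), 8) = Add(48, 8) = 56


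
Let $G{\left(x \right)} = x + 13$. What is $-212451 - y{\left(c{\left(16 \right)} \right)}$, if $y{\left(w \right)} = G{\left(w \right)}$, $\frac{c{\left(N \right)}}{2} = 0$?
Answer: $-212464$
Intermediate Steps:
$c{\left(N \right)} = 0$ ($c{\left(N \right)} = 2 \cdot 0 = 0$)
$G{\left(x \right)} = 13 + x$
$y{\left(w \right)} = 13 + w$
$-212451 - y{\left(c{\left(16 \right)} \right)} = -212451 - \left(13 + 0\right) = -212451 - 13 = -212464$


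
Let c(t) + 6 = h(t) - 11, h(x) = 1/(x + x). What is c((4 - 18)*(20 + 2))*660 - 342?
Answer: -161883/14 ≈ -11563.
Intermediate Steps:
h(x) = 1/(2*x)
c(t) = -17 + 1/(2*t) (c(t) = -6 + (1/(2*t) - 11) = -6 + (-11 + 1/(2*t)) = -17 + 1/(2*t))
c((4 - 18)*(20 + 2))*660 - 342 = (-17 + 1/(2*(((4 - 18)*(20 + 2)))))*660 - 342 = (-17 + 1/(2*((-14*22))))*660 - 342 = (-17 + (1/2)/(-308))*660 - 342 = (-17 + (1/2)*(-1/308))*660 - 342 = (-17 - 1/616)*660 - 342 = -10473/616*660 - 342 = -157095/14 - 342 = -161883/14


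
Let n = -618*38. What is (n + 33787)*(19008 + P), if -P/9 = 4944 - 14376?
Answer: 1070440488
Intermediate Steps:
n = -23484
P = 84888 (P = -9*(4944 - 14376) = -9*(-9432) = 84888)
(n + 33787)*(19008 + P) = (-23484 + 33787)*(19008 + 84888) = 10303*103896 = 1070440488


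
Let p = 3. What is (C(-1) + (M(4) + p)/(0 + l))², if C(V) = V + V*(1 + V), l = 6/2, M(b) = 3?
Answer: 1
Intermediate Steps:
l = 3 (l = 6*(½) = 3)
(C(-1) + (M(4) + p)/(0 + l))² = (-(2 - 1) + (3 + 3)/(0 + 3))² = (-1*1 + 6/3)² = (-1 + 6*(⅓))² = (-1 + 2)² = 1² = 1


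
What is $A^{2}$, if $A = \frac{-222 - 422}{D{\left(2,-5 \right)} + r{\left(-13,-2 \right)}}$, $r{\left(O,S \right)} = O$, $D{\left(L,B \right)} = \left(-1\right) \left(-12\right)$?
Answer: $414736$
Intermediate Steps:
$D{\left(L,B \right)} = 12$
$A = 644$ ($A = \frac{-222 - 422}{12 - 13} = - \frac{644}{-1} = \left(-644\right) \left(-1\right) = 644$)
$A^{2} = 644^{2} = 414736$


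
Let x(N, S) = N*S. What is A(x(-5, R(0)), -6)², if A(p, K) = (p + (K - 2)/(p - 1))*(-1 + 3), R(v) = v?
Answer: 256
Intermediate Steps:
A(p, K) = 2*p + 2*(-2 + K)/(-1 + p) (A(p, K) = (p + (-2 + K)/(-1 + p))*2 = 2*p + 2*(-2 + K)/(-1 + p))
A(x(-5, R(0)), -6)² = (2*(-2 - 6 + (-5*0)² - (-5)*0)/(-1 - 5*0))² = (2*(-2 - 6 + 0² - 1*0)/(-1 + 0))² = (2*(-2 - 6 + 0 + 0)/(-1))² = (2*(-1)*(-8))² = 16² = 256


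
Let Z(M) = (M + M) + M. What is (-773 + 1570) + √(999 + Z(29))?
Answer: 797 + √1086 ≈ 829.95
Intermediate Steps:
Z(M) = 3*M (Z(M) = 2*M + M = 3*M)
(-773 + 1570) + √(999 + Z(29)) = (-773 + 1570) + √(999 + 3*29) = 797 + √(999 + 87) = 797 + √1086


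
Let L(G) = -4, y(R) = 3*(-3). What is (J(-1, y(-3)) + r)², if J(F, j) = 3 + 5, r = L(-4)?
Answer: 16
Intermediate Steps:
y(R) = -9
r = -4
J(F, j) = 8
(J(-1, y(-3)) + r)² = (8 - 4)² = 4² = 16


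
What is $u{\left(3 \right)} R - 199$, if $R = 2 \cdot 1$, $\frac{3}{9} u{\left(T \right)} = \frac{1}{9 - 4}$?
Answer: $- \frac{989}{5} \approx -197.8$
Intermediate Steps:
$u{\left(T \right)} = \frac{3}{5}$ ($u{\left(T \right)} = \frac{3}{9 - 4} = \frac{3}{5}$)
$R = 2$
$u{\left(3 \right)} R - 199 = \frac{3}{5} \cdot 2 - 199 = \frac{6}{5} - 199 = - \frac{989}{5}$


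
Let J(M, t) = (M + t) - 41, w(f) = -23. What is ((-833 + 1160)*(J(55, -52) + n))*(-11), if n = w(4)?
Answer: 219417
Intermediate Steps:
n = -23
J(M, t) = -41 + M + t
((-833 + 1160)*(J(55, -52) + n))*(-11) = ((-833 + 1160)*((-41 + 55 - 52) - 23))*(-11) = (327*(-38 - 23))*(-11) = (327*(-61))*(-11) = -19947*(-11) = 219417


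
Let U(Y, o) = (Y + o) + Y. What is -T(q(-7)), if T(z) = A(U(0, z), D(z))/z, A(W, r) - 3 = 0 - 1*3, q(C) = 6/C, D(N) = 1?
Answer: 0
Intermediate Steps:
U(Y, o) = o + 2*Y
A(W, r) = 0 (A(W, r) = 3 + (0 - 1*3) = 3 + (0 - 3) = 3 - 3 = 0)
T(z) = 0 (T(z) = 0/z = 0)
-T(q(-7)) = -1*0 = 0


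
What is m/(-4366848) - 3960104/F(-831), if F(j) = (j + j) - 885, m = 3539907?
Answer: 5761385363021/3707453952 ≈ 1554.0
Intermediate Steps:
F(j) = -885 + 2*j (F(j) = 2*j - 885 = -885 + 2*j)
m/(-4366848) - 3960104/F(-831) = 3539907/(-4366848) - 3960104/(-885 + 2*(-831)) = 3539907*(-1/4366848) - 3960104/(-885 - 1662) = -1179969/1455616 - 3960104/(-2547) = -1179969/1455616 - 3960104*(-1/2547) = -1179969/1455616 + 3960104/2547 = 5761385363021/3707453952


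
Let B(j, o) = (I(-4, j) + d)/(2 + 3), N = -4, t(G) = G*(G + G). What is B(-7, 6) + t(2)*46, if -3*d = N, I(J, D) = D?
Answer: 5503/15 ≈ 366.87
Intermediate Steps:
t(G) = 2*G² (t(G) = G*(2*G) = 2*G²)
d = 4/3 (d = -⅓*(-4) = 4/3 ≈ 1.3333)
B(j, o) = 4/15 + j/5 (B(j, o) = (j + 4/3)/(2 + 3) = (4/3 + j)/5 = (4/3 + j)*(⅕) = 4/15 + j/5)
B(-7, 6) + t(2)*46 = (4/15 + (⅕)*(-7)) + (2*2²)*46 = (4/15 - 7/5) + (2*4)*46 = -17/15 + 8*46 = -17/15 + 368 = 5503/15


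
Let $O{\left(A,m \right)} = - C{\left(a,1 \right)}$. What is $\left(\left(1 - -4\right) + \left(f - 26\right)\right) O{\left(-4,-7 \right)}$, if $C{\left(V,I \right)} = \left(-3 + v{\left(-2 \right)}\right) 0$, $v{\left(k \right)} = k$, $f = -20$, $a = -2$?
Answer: $0$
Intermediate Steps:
$C{\left(V,I \right)} = 0$ ($C{\left(V,I \right)} = \left(-3 - 2\right) 0 = \left(-5\right) 0 = 0$)
$O{\left(A,m \right)} = 0$ ($O{\left(A,m \right)} = \left(-1\right) 0 = 0$)
$\left(\left(1 - -4\right) + \left(f - 26\right)\right) O{\left(-4,-7 \right)} = \left(\left(1 - -4\right) - 46\right) 0 = \left(\left(1 + 4\right) - 46\right) 0 = \left(5 - 46\right) 0 = \left(-41\right) 0 = 0$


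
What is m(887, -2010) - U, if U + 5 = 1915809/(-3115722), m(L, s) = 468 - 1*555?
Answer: -84524465/1038574 ≈ -81.385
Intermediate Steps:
m(L, s) = -87 (m(L, s) = 468 - 555 = -87)
U = -5831473/1038574 (U = -5 + 1915809/(-3115722) = -5 + 1915809*(-1/3115722) = -5 - 638603/1038574 = -5831473/1038574 ≈ -5.6149)
m(887, -2010) - U = -87 - 1*(-5831473/1038574) = -87 + 5831473/1038574 = -84524465/1038574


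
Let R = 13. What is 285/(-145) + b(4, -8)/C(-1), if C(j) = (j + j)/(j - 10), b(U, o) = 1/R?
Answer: -1163/754 ≈ -1.5424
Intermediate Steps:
b(U, o) = 1/13
C(j) = 2*j/(-10 + j) (C(j) = (2*j)/(-10 + j) = 2*j/(-10 + j))
285/(-145) + b(4, -8)/C(-1) = 285/(-145) + 1/(13*((2*(-1)/(-10 - 1)))) = 285*(-1/145) + 1/(13*((2*(-1)/(-11)))) = -57/29 + 1/(13*((2*(-1)*(-1/11)))) = -57/29 + 1/(13*(2/11)) = -57/29 + (1/13)*(11/2) = -57/29 + 11/26 = -1163/754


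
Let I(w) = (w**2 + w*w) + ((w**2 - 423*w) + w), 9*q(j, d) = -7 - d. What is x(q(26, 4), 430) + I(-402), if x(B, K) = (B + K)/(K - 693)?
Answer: 1549093493/2367 ≈ 6.5445e+5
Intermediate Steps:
q(j, d) = -7/9 - d/9 (q(j, d) = (-7 - d)/9 = -7/9 - d/9)
x(B, K) = (B + K)/(-693 + K)
I(w) = -422*w + 3*w**2 (I(w) = (w**2 + w**2) + (w**2 - 422*w) = 2*w**2 + (w**2 - 422*w) = -422*w + 3*w**2)
x(q(26, 4), 430) + I(-402) = ((-7/9 - 1/9*4) + 430)/(-693 + 430) - 402*(-422 + 3*(-402)) = ((-7/9 - 4/9) + 430)/(-263) - 402*(-422 - 1206) = -(-11/9 + 430)/263 - 402*(-1628) = -1/263*3859/9 + 654456 = -3859/2367 + 654456 = 1549093493/2367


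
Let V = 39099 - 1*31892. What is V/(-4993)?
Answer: -7207/4993 ≈ -1.4434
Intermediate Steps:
V = 7207 (V = 39099 - 31892 = 7207)
V/(-4993) = 7207/(-4993) = 7207*(-1/4993) = -7207/4993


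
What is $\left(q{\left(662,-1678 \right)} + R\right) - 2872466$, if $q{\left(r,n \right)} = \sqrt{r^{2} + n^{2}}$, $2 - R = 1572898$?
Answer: $-4445362 + 2 \sqrt{813482} \approx -4.4436 \cdot 10^{6}$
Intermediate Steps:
$R = -1572896$ ($R = 2 - 1572898 = -1572896$)
$q{\left(r,n \right)} = \sqrt{n^{2} + r^{2}}$
$\left(q{\left(662,-1678 \right)} + R\right) - 2872466 = \left(\sqrt{\left(-1678\right)^{2} + 662^{2}} - 1572896\right) - 2872466 = \left(\sqrt{2815684 + 438244} - 1572896\right) - 2872466 = \left(\sqrt{3253928} - 1572896\right) - 2872466 = \left(2 \sqrt{813482} - 1572896\right) - 2872466 = \left(-1572896 + 2 \sqrt{813482}\right) - 2872466 = -4445362 + 2 \sqrt{813482}$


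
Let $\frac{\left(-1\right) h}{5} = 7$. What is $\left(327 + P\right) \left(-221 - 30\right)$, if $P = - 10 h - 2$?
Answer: $-169425$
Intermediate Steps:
$h = -35$ ($h = \left(-5\right) 7 = -35$)
$P = 348$ ($P = \left(-10\right) \left(-35\right) - 2 = 350 - 2 = 348$)
$\left(327 + P\right) \left(-221 - 30\right) = \left(327 + 348\right) \left(-221 - 30\right) = 675 \left(-221 - 30\right) = 675 \left(-251\right) = -169425$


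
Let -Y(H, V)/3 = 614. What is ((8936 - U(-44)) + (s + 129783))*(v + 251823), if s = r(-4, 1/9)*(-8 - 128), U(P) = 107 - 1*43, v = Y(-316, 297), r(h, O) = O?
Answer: 103972014193/3 ≈ 3.4657e+10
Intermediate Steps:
Y(H, V) = -1842 (Y(H, V) = -3*614 = -1842)
v = -1842
U(P) = 64 (U(P) = 107 - 43 = 64)
s = -136/9 (s = (-8 - 128)/9 = (⅑)*(-136) = -136/9 ≈ -15.111)
((8936 - U(-44)) + (s + 129783))*(v + 251823) = ((8936 - 1*64) + (-136/9 + 129783))*(-1842 + 251823) = ((8936 - 64) + 1167911/9)*249981 = (8872 + 1167911/9)*249981 = (1247759/9)*249981 = 103972014193/3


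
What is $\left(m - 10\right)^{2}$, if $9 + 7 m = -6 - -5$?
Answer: $\frac{6400}{49} \approx 130.61$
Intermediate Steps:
$m = - \frac{10}{7}$ ($m = - \frac{9}{7} + \frac{-6 - -5}{7} = - \frac{9}{7} + \frac{-6 + 5}{7} = - \frac{9}{7} + \frac{1}{7} \left(-1\right) = - \frac{9}{7} - \frac{1}{7} = - \frac{10}{7} \approx -1.4286$)
$\left(m - 10\right)^{2} = \left(- \frac{10}{7} - 10\right)^{2} = \left(- \frac{80}{7}\right)^{2} = \frac{6400}{49}$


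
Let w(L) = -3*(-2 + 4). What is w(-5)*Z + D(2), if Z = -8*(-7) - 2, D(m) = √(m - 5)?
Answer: -324 + I*√3 ≈ -324.0 + 1.732*I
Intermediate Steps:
w(L) = -6 (w(L) = -3*2 = -6)
D(m) = √(-5 + m)
Z = 54 (Z = 56 - 2 = 54)
w(-5)*Z + D(2) = -6*54 + √(-5 + 2) = -324 + √(-3) = -324 + I*√3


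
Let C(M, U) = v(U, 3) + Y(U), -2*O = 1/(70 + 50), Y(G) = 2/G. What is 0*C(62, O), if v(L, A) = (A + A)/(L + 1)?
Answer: 0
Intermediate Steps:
v(L, A) = 2*A/(1 + L) (v(L, A) = (2*A)/(1 + L) = 2*A/(1 + L))
O = -1/240 (O = -1/(2*(70 + 50)) = -½/120 = -½*1/120 = -1/240 ≈ -0.0041667)
C(M, U) = 2/U + 6/(1 + U) (C(M, U) = 2*3/(1 + U) + 2/U = 6/(1 + U) + 2/U = 2/U + 6/(1 + U))
0*C(62, O) = 0*(2*(1 + 4*(-1/240))/((-1/240)*(1 - 1/240))) = 0*(2*(-240)*(1 - 1/60)/(239/240)) = 0*(2*(-240)*(240/239)*(59/60)) = 0*(-113280/239) = 0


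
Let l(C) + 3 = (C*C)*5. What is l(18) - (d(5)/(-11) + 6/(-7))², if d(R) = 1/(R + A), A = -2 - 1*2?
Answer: 9581864/5929 ≈ 1616.1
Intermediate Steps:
A = -4 (A = -2 - 2 = -4)
l(C) = -3 + 5*C² (l(C) = -3 + (C*C)*5 = -3 + C²*5 = -3 + 5*C²)
d(R) = 1/(-4 + R) (d(R) = 1/(R - 4) = 1/(-4 + R))
l(18) - (d(5)/(-11) + 6/(-7))² = (-3 + 5*18²) - (1/((-4 + 5)*(-11)) + 6/(-7))² = (-3 + 5*324) - (-1/11/1 + 6*(-⅐))² = (-3 + 1620) - (1*(-1/11) - 6/7)² = 1617 - (-1/11 - 6/7)² = 1617 - (-73/77)² = 1617 - 1*5329/5929 = 1617 - 5329/5929 = 9581864/5929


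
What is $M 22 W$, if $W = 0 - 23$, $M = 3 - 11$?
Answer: $4048$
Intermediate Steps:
$M = -8$
$W = -23$
$M 22 W = \left(-8\right) 22 \left(-23\right) = \left(-176\right) \left(-23\right) = 4048$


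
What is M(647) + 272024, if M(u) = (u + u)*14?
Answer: 290140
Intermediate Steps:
M(u) = 28*u (M(u) = (2*u)*14 = 28*u)
M(647) + 272024 = 28*647 + 272024 = 18116 + 272024 = 290140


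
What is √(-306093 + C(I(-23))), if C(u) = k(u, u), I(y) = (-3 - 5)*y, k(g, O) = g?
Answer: I*√305909 ≈ 553.09*I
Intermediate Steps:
I(y) = -8*y
C(u) = u
√(-306093 + C(I(-23))) = √(-306093 - 8*(-23)) = √(-306093 + 184) = √(-305909) = I*√305909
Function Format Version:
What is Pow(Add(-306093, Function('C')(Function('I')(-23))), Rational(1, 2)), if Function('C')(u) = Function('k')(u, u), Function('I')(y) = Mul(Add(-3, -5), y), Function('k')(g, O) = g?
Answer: Mul(I, Pow(305909, Rational(1, 2))) ≈ Mul(553.09, I)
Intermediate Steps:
Function('I')(y) = Mul(-8, y)
Function('C')(u) = u
Pow(Add(-306093, Function('C')(Function('I')(-23))), Rational(1, 2)) = Pow(Add(-306093, Mul(-8, -23)), Rational(1, 2)) = Pow(Add(-306093, 184), Rational(1, 2)) = Pow(-305909, Rational(1, 2)) = Mul(I, Pow(305909, Rational(1, 2)))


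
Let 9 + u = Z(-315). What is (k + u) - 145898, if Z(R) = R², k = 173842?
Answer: 127160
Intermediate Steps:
u = 99216 (u = -9 + (-315)² = -9 + 99225 = 99216)
(k + u) - 145898 = (173842 + 99216) - 145898 = 273058 - 145898 = 127160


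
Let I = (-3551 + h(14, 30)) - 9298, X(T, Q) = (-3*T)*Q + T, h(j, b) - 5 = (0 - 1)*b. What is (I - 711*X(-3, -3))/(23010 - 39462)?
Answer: -2114/4113 ≈ -0.51398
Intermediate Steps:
h(j, b) = 5 - b (h(j, b) = 5 + (0 - 1)*b = 5 - b)
X(T, Q) = T - 3*Q*T (X(T, Q) = -3*Q*T + T = T - 3*Q*T)
I = -12874 (I = (-3551 + (5 - 1*30)) - 9298 = (-3551 + (5 - 30)) - 9298 = (-3551 - 25) - 9298 = -3576 - 9298 = -12874)
(I - 711*X(-3, -3))/(23010 - 39462) = (-12874 - (-2133)*(1 - 3*(-3)))/(23010 - 39462) = (-12874 - (-2133)*(1 + 9))/(-16452) = (-12874 - (-2133)*10)*(-1/16452) = (-12874 - 711*(-30))*(-1/16452) = (-12874 + 21330)*(-1/16452) = 8456*(-1/16452) = -2114/4113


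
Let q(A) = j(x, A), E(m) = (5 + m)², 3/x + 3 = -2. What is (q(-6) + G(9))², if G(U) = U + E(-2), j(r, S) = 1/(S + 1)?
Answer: 7921/25 ≈ 316.84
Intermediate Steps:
x = -⅗ (x = 3/(-3 - 2) = 3/(-5) = 3*(-⅕) = -⅗ ≈ -0.60000)
j(r, S) = 1/(1 + S)
q(A) = 1/(1 + A)
G(U) = 9 + U (G(U) = U + (5 - 2)² = U + 3² = U + 9 = 9 + U)
(q(-6) + G(9))² = (1/(1 - 6) + (9 + 9))² = (1/(-5) + 18)² = (-⅕ + 18)² = (89/5)² = 7921/25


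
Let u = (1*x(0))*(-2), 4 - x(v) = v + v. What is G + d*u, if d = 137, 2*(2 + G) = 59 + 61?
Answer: -1038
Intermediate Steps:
x(v) = 4 - 2*v (x(v) = 4 - (v + v) = 4 - 2*v)
u = -8 (u = (1*(4 - 2*0))*(-2) = (1*(4 + 0))*(-2) = (1*4)*(-2) = 4*(-2) = -8)
G = 58 (G = -2 + (59 + 61)/2 = -2 + (½)*120 = -2 + 60 = 58)
G + d*u = 58 + 137*(-8) = 58 - 1096 = -1038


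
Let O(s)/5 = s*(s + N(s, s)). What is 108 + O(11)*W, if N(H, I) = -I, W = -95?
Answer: 108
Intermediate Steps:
O(s) = 0 (O(s) = 5*(s*(s - s)) = 5*(s*0) = 5*0 = 0)
108 + O(11)*W = 108 + 0*(-95) = 108 + 0 = 108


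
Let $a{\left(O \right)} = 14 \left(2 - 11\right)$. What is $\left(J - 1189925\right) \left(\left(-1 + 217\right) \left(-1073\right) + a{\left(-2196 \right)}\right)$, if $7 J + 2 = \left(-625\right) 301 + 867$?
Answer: $\frac{1974979746090}{7} \approx 2.8214 \cdot 10^{11}$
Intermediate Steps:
$a{\left(O \right)} = -126$ ($a{\left(O \right)} = 14 \left(-9\right) = -126$)
$J = - \frac{187260}{7}$ ($J = - \frac{2}{7} + \frac{\left(-625\right) 301 + 867}{7} = - \frac{2}{7} + \frac{-188125 + 867}{7} = - \frac{2}{7} + \frac{1}{7} \left(-187258\right) = - \frac{2}{7} - \frac{187258}{7} = - \frac{187260}{7} \approx -26751.0$)
$\left(J - 1189925\right) \left(\left(-1 + 217\right) \left(-1073\right) + a{\left(-2196 \right)}\right) = \left(- \frac{187260}{7} - 1189925\right) \left(\left(-1 + 217\right) \left(-1073\right) - 126\right) = - \frac{8516735 \left(216 \left(-1073\right) - 126\right)}{7} = - \frac{8516735 \left(-231768 - 126\right)}{7} = \left(- \frac{8516735}{7}\right) \left(-231894\right) = \frac{1974979746090}{7}$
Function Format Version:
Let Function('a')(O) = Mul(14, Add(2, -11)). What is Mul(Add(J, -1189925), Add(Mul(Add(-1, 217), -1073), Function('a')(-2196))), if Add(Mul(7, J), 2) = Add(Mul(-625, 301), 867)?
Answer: Rational(1974979746090, 7) ≈ 2.8214e+11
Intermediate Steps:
Function('a')(O) = -126 (Function('a')(O) = Mul(14, -9) = -126)
J = Rational(-187260, 7) (J = Add(Rational(-2, 7), Mul(Rational(1, 7), Add(Mul(-625, 301), 867))) = Add(Rational(-2, 7), Mul(Rational(1, 7), Add(-188125, 867))) = Add(Rational(-2, 7), Mul(Rational(1, 7), -187258)) = Add(Rational(-2, 7), Rational(-187258, 7)) = Rational(-187260, 7) ≈ -26751.)
Mul(Add(J, -1189925), Add(Mul(Add(-1, 217), -1073), Function('a')(-2196))) = Mul(Add(Rational(-187260, 7), -1189925), Add(Mul(Add(-1, 217), -1073), -126)) = Mul(Rational(-8516735, 7), Add(Mul(216, -1073), -126)) = Mul(Rational(-8516735, 7), Add(-231768, -126)) = Mul(Rational(-8516735, 7), -231894) = Rational(1974979746090, 7)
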